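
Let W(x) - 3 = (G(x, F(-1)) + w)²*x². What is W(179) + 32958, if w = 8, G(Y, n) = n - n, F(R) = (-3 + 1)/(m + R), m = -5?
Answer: 2083585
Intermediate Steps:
F(R) = -2/(-5 + R) (F(R) = (-3 + 1)/(-5 + R) = -2/(-5 + R))
G(Y, n) = 0
W(x) = 3 + 64*x² (W(x) = 3 + (0 + 8)²*x² = 3 + 8²*x² = 3 + 64*x²)
W(179) + 32958 = (3 + 64*179²) + 32958 = (3 + 64*32041) + 32958 = (3 + 2050624) + 32958 = 2050627 + 32958 = 2083585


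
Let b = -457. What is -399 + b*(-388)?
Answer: 176917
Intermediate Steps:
-399 + b*(-388) = -399 - 457*(-388) = -399 + 177316 = 176917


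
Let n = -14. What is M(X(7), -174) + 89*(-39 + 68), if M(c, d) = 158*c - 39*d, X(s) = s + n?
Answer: 8261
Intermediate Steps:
X(s) = -14 + s (X(s) = s - 14 = -14 + s)
M(c, d) = -39*d + 158*c
M(X(7), -174) + 89*(-39 + 68) = (-39*(-174) + 158*(-14 + 7)) + 89*(-39 + 68) = (6786 + 158*(-7)) + 89*29 = (6786 - 1106) + 2581 = 5680 + 2581 = 8261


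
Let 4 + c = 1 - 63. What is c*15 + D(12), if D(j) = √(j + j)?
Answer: -990 + 2*√6 ≈ -985.10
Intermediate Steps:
c = -66 (c = -4 + (1 - 63) = -4 - 62 = -66)
D(j) = √2*√j (D(j) = √(2*j) = √2*√j)
c*15 + D(12) = -66*15 + √2*√12 = -990 + √2*(2*√3) = -990 + 2*√6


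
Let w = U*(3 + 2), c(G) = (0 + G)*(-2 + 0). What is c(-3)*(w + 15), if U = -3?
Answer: 0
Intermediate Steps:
c(G) = -2*G (c(G) = G*(-2) = -2*G)
w = -15 (w = -3*(3 + 2) = -3*5 = -15)
c(-3)*(w + 15) = (-2*(-3))*(-15 + 15) = 6*0 = 0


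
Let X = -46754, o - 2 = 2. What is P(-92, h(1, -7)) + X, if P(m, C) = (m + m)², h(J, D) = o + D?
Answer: -12898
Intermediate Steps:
o = 4 (o = 2 + 2 = 4)
h(J, D) = 4 + D
P(m, C) = 4*m² (P(m, C) = (2*m)² = 4*m²)
P(-92, h(1, -7)) + X = 4*(-92)² - 46754 = 4*8464 - 46754 = 33856 - 46754 = -12898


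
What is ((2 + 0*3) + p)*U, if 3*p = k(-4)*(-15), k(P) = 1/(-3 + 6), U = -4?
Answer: -4/3 ≈ -1.3333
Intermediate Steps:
k(P) = ⅓ (k(P) = 1/3 = ⅓)
p = -5/3 (p = ((⅓)*(-15))/3 = (⅓)*(-5) = -5/3 ≈ -1.6667)
((2 + 0*3) + p)*U = ((2 + 0*3) - 5/3)*(-4) = ((2 + 0) - 5/3)*(-4) = (2 - 5/3)*(-4) = (⅓)*(-4) = -4/3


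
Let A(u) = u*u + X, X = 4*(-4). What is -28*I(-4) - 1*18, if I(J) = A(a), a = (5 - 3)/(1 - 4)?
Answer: 3758/9 ≈ 417.56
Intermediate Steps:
X = -16
a = -2/3 (a = 2/(-3) = 2*(-1/3) = -2/3 ≈ -0.66667)
A(u) = -16 + u**2 (A(u) = u*u - 16 = u**2 - 16 = -16 + u**2)
I(J) = -140/9 (I(J) = -16 + (-2/3)**2 = -16 + 4/9 = -140/9)
-28*I(-4) - 1*18 = -28*(-140/9) - 1*18 = 3920/9 - 18 = 3758/9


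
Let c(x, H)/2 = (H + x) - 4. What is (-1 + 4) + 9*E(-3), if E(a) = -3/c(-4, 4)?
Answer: 51/8 ≈ 6.3750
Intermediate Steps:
c(x, H) = -8 + 2*H + 2*x (c(x, H) = 2*((H + x) - 4) = 2*(-4 + H + x) = -8 + 2*H + 2*x)
E(a) = 3/8 (E(a) = -3/(-8 + 2*4 + 2*(-4)) = -3/(-8 + 8 - 8) = -3/(-8) = -3*(-1/8) = 3/8)
(-1 + 4) + 9*E(-3) = (-1 + 4) + 9*(3/8) = 3 + 27/8 = 51/8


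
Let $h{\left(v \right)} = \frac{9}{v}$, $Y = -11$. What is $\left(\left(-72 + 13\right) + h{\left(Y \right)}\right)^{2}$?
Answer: $\frac{432964}{121} \approx 3578.2$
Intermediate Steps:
$\left(\left(-72 + 13\right) + h{\left(Y \right)}\right)^{2} = \left(\left(-72 + 13\right) + \frac{9}{-11}\right)^{2} = \left(-59 + 9 \left(- \frac{1}{11}\right)\right)^{2} = \left(-59 - \frac{9}{11}\right)^{2} = \left(- \frac{658}{11}\right)^{2} = \frac{432964}{121}$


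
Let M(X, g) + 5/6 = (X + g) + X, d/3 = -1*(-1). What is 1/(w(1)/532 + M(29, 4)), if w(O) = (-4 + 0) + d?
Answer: 1596/97619 ≈ 0.016349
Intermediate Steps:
d = 3 (d = 3*(-1*(-1)) = 3*1 = 3)
M(X, g) = -⅚ + g + 2*X (M(X, g) = -⅚ + ((X + g) + X) = -⅚ + (g + 2*X) = -⅚ + g + 2*X)
w(O) = -1 (w(O) = (-4 + 0) + 3 = -4 + 3 = -1)
1/(w(1)/532 + M(29, 4)) = 1/(-1/532 + (-⅚ + 4 + 2*29)) = 1/(-1*1/532 + (-⅚ + 4 + 58)) = 1/(-1/532 + 367/6) = 1/(97619/1596) = 1596/97619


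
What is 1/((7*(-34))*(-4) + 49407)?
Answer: 1/50359 ≈ 1.9857e-5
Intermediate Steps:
1/((7*(-34))*(-4) + 49407) = 1/(-238*(-4) + 49407) = 1/(952 + 49407) = 1/50359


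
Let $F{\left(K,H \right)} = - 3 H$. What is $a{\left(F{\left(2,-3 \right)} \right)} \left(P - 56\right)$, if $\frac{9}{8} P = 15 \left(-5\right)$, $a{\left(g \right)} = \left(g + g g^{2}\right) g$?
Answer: $-814752$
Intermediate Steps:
$a{\left(g \right)} = g \left(g + g^{3}\right)$ ($a{\left(g \right)} = \left(g + g^{3}\right) g = g \left(g + g^{3}\right)$)
$P = - \frac{200}{3}$ ($P = \frac{8 \cdot 15 \left(-5\right)}{9} = \frac{8}{9} \left(-75\right) = - \frac{200}{3} \approx -66.667$)
$a{\left(F{\left(2,-3 \right)} \right)} \left(P - 56\right) = \left(\left(\left(-3\right) \left(-3\right)\right)^{2} + \left(\left(-3\right) \left(-3\right)\right)^{4}\right) \left(- \frac{200}{3} - 56\right) = \left(9^{2} + 9^{4}\right) \left(- \frac{368}{3}\right) = \left(81 + 6561\right) \left(- \frac{368}{3}\right) = 6642 \left(- \frac{368}{3}\right) = -814752$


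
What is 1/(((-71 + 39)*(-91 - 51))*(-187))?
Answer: -1/849728 ≈ -1.1768e-6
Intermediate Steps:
1/(((-71 + 39)*(-91 - 51))*(-187)) = 1/(-32*(-142)*(-187)) = 1/(4544*(-187)) = 1/(-849728) = -1/849728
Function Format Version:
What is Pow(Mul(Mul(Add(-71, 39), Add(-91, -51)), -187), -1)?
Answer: Rational(-1, 849728) ≈ -1.1768e-6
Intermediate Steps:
Pow(Mul(Mul(Add(-71, 39), Add(-91, -51)), -187), -1) = Pow(Mul(Mul(-32, -142), -187), -1) = Pow(Mul(4544, -187), -1) = Pow(-849728, -1) = Rational(-1, 849728)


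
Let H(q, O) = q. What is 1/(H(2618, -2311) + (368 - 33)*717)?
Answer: 1/242813 ≈ 4.1184e-6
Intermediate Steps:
1/(H(2618, -2311) + (368 - 33)*717) = 1/(2618 + (368 - 33)*717) = 1/(2618 + 335*717) = 1/(2618 + 240195) = 1/242813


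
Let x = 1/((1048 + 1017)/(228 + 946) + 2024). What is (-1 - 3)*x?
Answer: -4696/2378241 ≈ -0.0019746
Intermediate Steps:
x = 1174/2378241 (x = 1/(2065/1174 + 2024) = 1/(2378241/1174) = 1174/2378241 ≈ 0.00049364)
(-1 - 3)*x = (-1 - 3)*(1174/2378241) = -4*1174/2378241 = -4696/2378241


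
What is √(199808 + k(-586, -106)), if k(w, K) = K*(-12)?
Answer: 2*√50270 ≈ 448.42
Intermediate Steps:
k(w, K) = -12*K
√(199808 + k(-586, -106)) = √(199808 - 12*(-106)) = √(199808 + 1272) = √201080 = 2*√50270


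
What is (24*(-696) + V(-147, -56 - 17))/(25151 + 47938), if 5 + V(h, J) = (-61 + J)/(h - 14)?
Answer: -2690015/11767329 ≈ -0.22860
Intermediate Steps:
V(h, J) = -5 + (-61 + J)/(-14 + h) (V(h, J) = -5 + (-61 + J)/(h - 14) = -5 + (-61 + J)/(-14 + h))
(24*(-696) + V(-147, -56 - 17))/(25151 + 47938) = (24*(-696) + (9 + (-56 - 17) - 5*(-147))/(-14 - 147))/(25151 + 47938) = (-16704 + (9 - 73 + 735)/(-161))/73089 = (-16704 - 1/161*671)*(1/73089) = (-16704 - 671/161)*(1/73089) = -2690015/161*1/73089 = -2690015/11767329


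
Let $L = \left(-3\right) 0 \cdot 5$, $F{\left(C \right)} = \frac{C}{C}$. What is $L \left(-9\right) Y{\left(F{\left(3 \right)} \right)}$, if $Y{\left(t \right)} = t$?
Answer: $0$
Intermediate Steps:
$F{\left(C \right)} = 1$
$L = 0$ ($L = 0 \cdot 5 = 0$)
$L \left(-9\right) Y{\left(F{\left(3 \right)} \right)} = 0 \left(-9\right) 1 = 0 \cdot 1 = 0$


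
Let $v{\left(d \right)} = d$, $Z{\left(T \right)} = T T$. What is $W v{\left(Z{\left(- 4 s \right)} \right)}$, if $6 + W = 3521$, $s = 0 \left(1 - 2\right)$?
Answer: $0$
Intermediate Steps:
$s = 0$ ($s = 0 \left(-1\right) = 0$)
$Z{\left(T \right)} = T^{2}$
$W = 3515$ ($W = -6 + 3521 = 3515$)
$W v{\left(Z{\left(- 4 s \right)} \right)} = 3515 \left(\left(-4\right) 0\right)^{2} = 3515 \cdot 0^{2} = 3515 \cdot 0 = 0$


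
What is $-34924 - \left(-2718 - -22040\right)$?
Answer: $-54246$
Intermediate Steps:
$-34924 - \left(-2718 - -22040\right) = -34924 - \left(-2718 + 22040\right) = -34924 - 19322 = -54246$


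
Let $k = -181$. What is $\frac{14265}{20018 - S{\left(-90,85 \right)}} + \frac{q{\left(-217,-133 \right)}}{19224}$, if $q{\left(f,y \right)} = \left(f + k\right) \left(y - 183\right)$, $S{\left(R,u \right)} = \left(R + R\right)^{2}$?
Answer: $\frac{160378627}{29753946} \approx 5.3902$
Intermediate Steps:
$S{\left(R,u \right)} = 4 R^{2}$ ($S{\left(R,u \right)} = \left(2 R\right)^{2} = 4 R^{2}$)
$q{\left(f,y \right)} = \left(-183 + y\right) \left(-181 + f\right)$ ($q{\left(f,y \right)} = \left(f - 181\right) \left(y - 183\right) = \left(-181 + f\right) \left(-183 + y\right) = \left(-183 + y\right) \left(-181 + f\right)$)
$\frac{14265}{20018 - S{\left(-90,85 \right)}} + \frac{q{\left(-217,-133 \right)}}{19224} = \frac{14265}{20018 - 4 \left(-90\right)^{2}} + \frac{33123 - -39711 - -24073 - -28861}{19224} = \frac{14265}{20018 - 4 \cdot 8100} + \left(33123 + 39711 + 24073 + 28861\right) \frac{1}{19224} = \frac{14265}{20018 - 32400} + 125768 \cdot \frac{1}{19224} = \frac{14265}{20018 - 32400} + \frac{15721}{2403} = \frac{14265}{-12382} + \frac{15721}{2403} = 14265 \left(- \frac{1}{12382}\right) + \frac{15721}{2403} = - \frac{14265}{12382} + \frac{15721}{2403} = \frac{160378627}{29753946}$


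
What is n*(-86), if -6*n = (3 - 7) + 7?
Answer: 43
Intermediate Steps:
n = -½ (n = -((3 - 7) + 7)/6 = -(-4 + 7)/6 = -⅙*3 = -½ ≈ -0.50000)
n*(-86) = -½*(-86) = 43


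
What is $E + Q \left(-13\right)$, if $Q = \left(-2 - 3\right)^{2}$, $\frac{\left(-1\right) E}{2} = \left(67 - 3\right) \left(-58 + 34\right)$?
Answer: $2747$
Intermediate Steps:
$E = 3072$ ($E = - 2 \left(67 - 3\right) \left(-58 + 34\right) = - 2 \cdot 64 \left(-24\right) = \left(-2\right) \left(-1536\right) = 3072$)
$Q = 25$ ($Q = \left(-5\right)^{2} = 25$)
$E + Q \left(-13\right) = 3072 + 25 \left(-13\right) = 3072 - 325 = 2747$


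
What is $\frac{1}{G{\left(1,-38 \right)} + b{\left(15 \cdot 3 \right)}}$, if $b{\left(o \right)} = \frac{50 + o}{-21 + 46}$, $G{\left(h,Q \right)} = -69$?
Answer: $- \frac{5}{326} \approx -0.015337$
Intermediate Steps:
$b{\left(o \right)} = 2 + \frac{o}{25}$ ($b{\left(o \right)} = \frac{50 + o}{25} = \left(50 + o\right) \frac{1}{25} = 2 + \frac{o}{25}$)
$\frac{1}{G{\left(1,-38 \right)} + b{\left(15 \cdot 3 \right)}} = \frac{1}{-69 + \left(2 + \frac{15 \cdot 3}{25}\right)} = \frac{1}{-69 + \left(2 + \frac{1}{25} \cdot 45\right)} = \frac{1}{-69 + \left(2 + \frac{9}{5}\right)} = \frac{1}{-69 + \frac{19}{5}} = \frac{1}{- \frac{326}{5}} = - \frac{5}{326}$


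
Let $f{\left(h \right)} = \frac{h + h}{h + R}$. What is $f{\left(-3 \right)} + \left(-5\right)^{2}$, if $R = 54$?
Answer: $\frac{423}{17} \approx 24.882$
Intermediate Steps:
$f{\left(h \right)} = \frac{2 h}{54 + h}$ ($f{\left(h \right)} = \frac{h + h}{h + 54} = \frac{2 h}{54 + h}$)
$f{\left(-3 \right)} + \left(-5\right)^{2} = 2 \left(-3\right) \frac{1}{54 - 3} + \left(-5\right)^{2} = 2 \left(-3\right) \frac{1}{51} + 25 = - \frac{2}{17} + 25 = \frac{423}{17}$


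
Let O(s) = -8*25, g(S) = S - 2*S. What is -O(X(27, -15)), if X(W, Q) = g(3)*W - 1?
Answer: 200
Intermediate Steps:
g(S) = -S
X(W, Q) = -1 - 3*W (X(W, Q) = (-1*3)*W - 1 = -3*W - 1 = -1 - 3*W)
O(s) = -200
-O(X(27, -15)) = -1*(-200) = 200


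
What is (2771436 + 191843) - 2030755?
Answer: 932524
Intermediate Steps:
(2771436 + 191843) - 2030755 = 2963279 - 2030755 = 932524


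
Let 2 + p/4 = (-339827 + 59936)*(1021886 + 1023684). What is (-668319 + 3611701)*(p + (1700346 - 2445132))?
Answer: -6740778270333918668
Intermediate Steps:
p = -2290146531488 (p = -8 + 4*((-339827 + 59936)*(1021886 + 1023684)) = -8 + 4*(-279891*2045570) = -8 + 4*(-572536632870) = -8 - 2290146531480 = -2290146531488)
(-668319 + 3611701)*(p + (1700346 - 2445132)) = (-668319 + 3611701)*(-2290146531488 + (1700346 - 2445132)) = 2943382*(-2290146531488 - 744786) = 2943382*(-2290147276274) = -6740778270333918668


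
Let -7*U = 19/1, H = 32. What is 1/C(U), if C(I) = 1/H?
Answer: 32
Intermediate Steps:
U = -19/7 (U = -19/(7*1) = -19/7 ≈ -2.7143)
C(I) = 1/32
1/C(U) = 1/(1/32) = 32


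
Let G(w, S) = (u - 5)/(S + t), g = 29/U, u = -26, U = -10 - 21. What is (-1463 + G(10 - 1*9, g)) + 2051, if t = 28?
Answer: 492371/839 ≈ 586.85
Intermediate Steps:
U = -31
g = -29/31 (g = 29/(-31) = 29*(-1/31) = -29/31 ≈ -0.93548)
G(w, S) = -31/(28 + S) (G(w, S) = (-26 - 5)/(S + 28) = -31/(28 + S))
(-1463 + G(10 - 1*9, g)) + 2051 = (-1463 - 31/(28 - 29/31)) + 2051 = (-1463 - 31/839/31) + 2051 = (-1463 - 31*31/839) + 2051 = (-1463 - 961/839) + 2051 = -1228418/839 + 2051 = 492371/839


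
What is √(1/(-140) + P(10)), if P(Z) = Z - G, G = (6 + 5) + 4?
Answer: I*√24535/70 ≈ 2.2377*I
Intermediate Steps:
G = 15 (G = 11 + 4 = 15)
P(Z) = -15 + Z (P(Z) = Z - 1*15 = Z - 15 = -15 + Z)
√(1/(-140) + P(10)) = √(1/(-140) + (-15 + 10)) = √(-1/140 - 5) = √(-701/140) = I*√24535/70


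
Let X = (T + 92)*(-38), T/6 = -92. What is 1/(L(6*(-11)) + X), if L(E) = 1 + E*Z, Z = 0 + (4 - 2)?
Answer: 1/17349 ≈ 5.7640e-5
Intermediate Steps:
T = -552 (T = 6*(-92) = -552)
Z = 2 (Z = 0 + 2 = 2)
L(E) = 1 + 2*E (L(E) = 1 + E*2 = 1 + 2*E)
X = 17480 (X = (-552 + 92)*(-38) = -460*(-38) = 17480)
1/(L(6*(-11)) + X) = 1/((1 + 2*(6*(-11))) + 17480) = 1/((1 + 2*(-66)) + 17480) = 1/((1 - 132) + 17480) = 1/(-131 + 17480) = 1/17349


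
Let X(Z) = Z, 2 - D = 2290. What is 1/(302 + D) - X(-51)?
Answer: 101285/1986 ≈ 51.000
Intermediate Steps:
D = -2288 (D = 2 - 1*2290 = 2 - 2290 = -2288)
1/(302 + D) - X(-51) = 1/(302 - 2288) - 1*(-51) = 1/(-1986) + 51 = -1/1986 + 51 = 101285/1986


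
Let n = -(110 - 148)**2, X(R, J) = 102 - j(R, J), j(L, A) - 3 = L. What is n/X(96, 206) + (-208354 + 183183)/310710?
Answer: -149580251/310710 ≈ -481.41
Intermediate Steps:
j(L, A) = 3 + L
X(R, J) = 99 - R (X(R, J) = 102 - (3 + R) = 102 + (-3 - R) = 99 - R)
n = -1444 (n = -1*(-38)**2 = -1*1444 = -1444)
n/X(96, 206) + (-208354 + 183183)/310710 = -1444/(99 - 1*96) + (-208354 + 183183)/310710 = -1444/(99 - 96) - 25171*1/310710 = -1444/3 - 25171/310710 = -149580251/310710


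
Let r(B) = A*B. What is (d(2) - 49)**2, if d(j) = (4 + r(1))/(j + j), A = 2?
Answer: 9025/4 ≈ 2256.3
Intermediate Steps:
r(B) = 2*B
d(j) = 3/j (d(j) = (4 + 2*1)/(j + j) = (4 + 2)/((2*j)) = 6*(1/(2*j)) = 3/j)
(d(2) - 49)**2 = (3/2 - 49)**2 = (-95/2)**2 = 9025/4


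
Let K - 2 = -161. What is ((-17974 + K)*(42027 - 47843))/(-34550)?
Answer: -52730764/17275 ≈ -3052.4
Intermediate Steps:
K = -159 (K = 2 - 161 = -159)
((-17974 + K)*(42027 - 47843))/(-34550) = ((-17974 - 159)*(42027 - 47843))/(-34550) = -18133*(-5816)*(-1/34550) = 105461528*(-1/34550) = -52730764/17275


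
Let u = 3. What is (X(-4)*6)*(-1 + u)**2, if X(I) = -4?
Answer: -96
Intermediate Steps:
(X(-4)*6)*(-1 + u)**2 = (-4*6)*(-1 + 3)**2 = -24*2**2 = -24*4 = -96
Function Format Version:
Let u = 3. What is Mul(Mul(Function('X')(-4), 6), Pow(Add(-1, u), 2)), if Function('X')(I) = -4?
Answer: -96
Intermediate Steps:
Mul(Mul(Function('X')(-4), 6), Pow(Add(-1, u), 2)) = Mul(Mul(-4, 6), Pow(Add(-1, 3), 2)) = Mul(-24, Pow(2, 2)) = Mul(-24, 4) = -96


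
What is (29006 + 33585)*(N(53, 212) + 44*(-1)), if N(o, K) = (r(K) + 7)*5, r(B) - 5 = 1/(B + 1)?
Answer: 213623083/213 ≈ 1.0029e+6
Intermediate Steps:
r(B) = 5 + 1/(1 + B) (r(B) = 5 + 1/(B + 1) = 5 + 1/(1 + B))
N(o, K) = 35 + 5*(6 + 5*K)/(1 + K) (N(o, K) = ((6 + 5*K)/(1 + K) + 7)*5 = (7 + (6 + 5*K)/(1 + K))*5 = 35 + 5*(6 + 5*K)/(1 + K))
(29006 + 33585)*(N(53, 212) + 44*(-1)) = (29006 + 33585)*(5*(13 + 12*212)/(1 + 212) + 44*(-1)) = 62591*(5*(13 + 2544)/213 - 44) = 62591*(5*(1/213)*2557 - 44) = 62591*(12785/213 - 44) = 62591*(3413/213) = 213623083/213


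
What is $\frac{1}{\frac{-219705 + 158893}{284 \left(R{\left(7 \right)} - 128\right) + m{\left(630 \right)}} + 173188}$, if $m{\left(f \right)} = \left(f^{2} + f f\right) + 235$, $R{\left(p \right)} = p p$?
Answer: $\frac{771599}{133631626800} \approx 5.7741 \cdot 10^{-6}$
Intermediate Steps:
$R{\left(p \right)} = p^{2}$
$m{\left(f \right)} = 235 + 2 f^{2}$ ($m{\left(f \right)} = \left(f^{2} + f^{2}\right) + 235 = 2 f^{2} + 235 = 235 + 2 f^{2}$)
$\frac{1}{\frac{-219705 + 158893}{284 \left(R{\left(7 \right)} - 128\right) + m{\left(630 \right)}} + 173188} = \frac{1}{\frac{-219705 + 158893}{284 \left(7^{2} - 128\right) + \left(235 + 2 \cdot 630^{2}\right)} + 173188} = \frac{1}{- \frac{60812}{284 \left(49 - 128\right) + \left(235 + 2 \cdot 396900\right)} + 173188} = \frac{1}{- \frac{60812}{284 \left(-79\right) + \left(235 + 793800\right)} + 173188} = \frac{1}{- \frac{60812}{-22436 + 794035} + 173188} = \frac{1}{- \frac{60812}{771599} + 173188} = \frac{1}{\frac{133631626800}{771599}} = \frac{771599}{133631626800}$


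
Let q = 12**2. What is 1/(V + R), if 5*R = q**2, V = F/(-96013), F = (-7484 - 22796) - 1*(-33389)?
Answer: 480065/1990910023 ≈ 0.00024113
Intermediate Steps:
F = 3109 (F = -30280 + 33389 = 3109)
q = 144
V = -3109/96013 (V = 3109/(-96013) = 3109*(-1/96013) = -3109/96013 ≈ -0.032381)
R = 20736/5 (R = (1/5)*144**2 = (1/5)*20736 = 20736/5 ≈ 4147.2)
1/(V + R) = 1/(-3109/96013 + 20736/5) = 1/(1990910023/480065) = 480065/1990910023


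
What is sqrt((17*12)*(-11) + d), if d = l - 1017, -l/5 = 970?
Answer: I*sqrt(8111) ≈ 90.061*I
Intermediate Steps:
l = -4850 (l = -5*970 = -4850)
d = -5867 (d = -4850 - 1017 = -5867)
sqrt((17*12)*(-11) + d) = sqrt((17*12)*(-11) - 5867) = sqrt(204*(-11) - 5867) = sqrt(-2244 - 5867) = sqrt(-8111) = I*sqrt(8111)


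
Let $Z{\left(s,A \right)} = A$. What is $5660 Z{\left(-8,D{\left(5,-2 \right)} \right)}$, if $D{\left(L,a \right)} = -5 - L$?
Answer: $-56600$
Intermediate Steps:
$5660 Z{\left(-8,D{\left(5,-2 \right)} \right)} = 5660 \left(-5 - 5\right) = 5660 \left(-10\right) = -56600$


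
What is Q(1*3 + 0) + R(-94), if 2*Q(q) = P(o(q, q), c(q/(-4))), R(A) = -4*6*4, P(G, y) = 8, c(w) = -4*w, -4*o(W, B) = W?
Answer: -92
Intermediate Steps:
o(W, B) = -W/4
R(A) = -96 (R(A) = -24*4 = -96)
Q(q) = 4 (Q(q) = (1/2)*8 = 4)
Q(1*3 + 0) + R(-94) = 4 - 96 = -92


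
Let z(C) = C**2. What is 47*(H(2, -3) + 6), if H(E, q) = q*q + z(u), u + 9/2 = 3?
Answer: 3243/4 ≈ 810.75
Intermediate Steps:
u = -3/2 (u = -9/2 + 3 = -3/2 ≈ -1.5000)
H(E, q) = 9/4 + q**2 (H(E, q) = q*q + (-3/2)**2 = q**2 + 9/4 = 9/4 + q**2)
47*(H(2, -3) + 6) = 47*((9/4 + (-3)**2) + 6) = 47*((9/4 + 9) + 6) = 47*(45/4 + 6) = 47*(69/4) = 3243/4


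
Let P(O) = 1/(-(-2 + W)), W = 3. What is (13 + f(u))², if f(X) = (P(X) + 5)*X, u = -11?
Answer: 961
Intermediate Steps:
P(O) = -1 (P(O) = 1/(-(-2 + 3)) = 1/(-1*1) = 1/(-1) = -1)
f(X) = 4*X (f(X) = (-1 + 5)*X = 4*X)
(13 + f(u))² = (13 + 4*(-11))² = (13 - 44)² = (-31)² = 961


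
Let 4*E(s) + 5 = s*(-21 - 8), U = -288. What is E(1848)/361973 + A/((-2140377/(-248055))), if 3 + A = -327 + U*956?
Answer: -33001524563875183/1033011578428 ≈ -31947.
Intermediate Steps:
E(s) = -5/4 - 29*s/4 (E(s) = -5/4 + (s*(-21 - 8))/4 = -5/4 + (s*(-29))/4 = -5/4 + (-29*s)/4 = -5/4 - 29*s/4)
A = -275658 (A = -3 + (-327 - 288*956) = -3 + (-327 - 275328) = -3 - 275655 = -275658)
E(1848)/361973 + A/((-2140377/(-248055))) = (-5/4 - 29/4*1848)/361973 - 275658/((-2140377/(-248055))) = (-5/4 - 13398)*(1/361973) - 275658/((-2140377*(-1/248055))) = -53597/4*1/361973 - 275658/713459/82685 = -53597/1447892 - 275658*82685/713459 = -53597/1447892 - 22792781730/713459 = -33001524563875183/1033011578428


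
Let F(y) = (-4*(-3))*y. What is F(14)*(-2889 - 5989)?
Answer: -1491504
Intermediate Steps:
F(y) = 12*y
F(14)*(-2889 - 5989) = (12*14)*(-2889 - 5989) = 168*(-8878) = -1491504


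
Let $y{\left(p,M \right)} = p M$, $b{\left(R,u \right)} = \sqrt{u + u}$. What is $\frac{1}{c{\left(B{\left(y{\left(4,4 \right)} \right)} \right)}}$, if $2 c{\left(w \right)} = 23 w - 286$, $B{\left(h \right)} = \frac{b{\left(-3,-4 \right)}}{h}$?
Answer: $- \frac{18304}{2618001} - \frac{184 i \sqrt{2}}{2618001} \approx -0.0069916 - 9.9395 \cdot 10^{-5} i$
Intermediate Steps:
$b{\left(R,u \right)} = \sqrt{2} \sqrt{u}$ ($b{\left(R,u \right)} = \sqrt{2 u} = \sqrt{2} \sqrt{u}$)
$y{\left(p,M \right)} = M p$
$B{\left(h \right)} = \frac{2 i \sqrt{2}}{h}$ ($B{\left(h \right)} = \frac{\sqrt{2} \sqrt{-4}}{h} = \frac{\sqrt{2} \cdot 2 i}{h} = \frac{2 i \sqrt{2}}{h}$)
$c{\left(w \right)} = -143 + \frac{23 w}{2}$ ($c{\left(w \right)} = \frac{23 w - 286}{2} = \frac{-286 + 23 w}{2} = -143 + \frac{23 w}{2}$)
$\frac{1}{c{\left(B{\left(y{\left(4,4 \right)} \right)} \right)}} = \frac{1}{-143 + \frac{23 \frac{2 i \sqrt{2}}{4 \cdot 4}}{2}} = \frac{1}{-143 + \frac{23 \frac{2 i \sqrt{2}}{16}}{2}} = \frac{1}{-143 + \frac{23 \cdot 2 i \sqrt{2} \cdot \frac{1}{16}}{2}} = \frac{1}{-143 + \frac{23 \frac{i \sqrt{2}}{8}}{2}} = \frac{1}{-143 + \frac{23 i \sqrt{2}}{16}}$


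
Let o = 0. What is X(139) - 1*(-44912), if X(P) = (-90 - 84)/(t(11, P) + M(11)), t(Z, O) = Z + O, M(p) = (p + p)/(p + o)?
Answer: 3413225/76 ≈ 44911.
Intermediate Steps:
M(p) = 2 (M(p) = (p + p)/(p + 0) = (2*p)/p = 2)
t(Z, O) = O + Z
X(P) = -174/(13 + P) (X(P) = (-90 - 84)/((P + 11) + 2) = -174/((11 + P) + 2) = -174/(13 + P))
X(139) - 1*(-44912) = -174/(13 + 139) - 1*(-44912) = -174/152 + 44912 = -174*1/152 + 44912 = -87/76 + 44912 = 3413225/76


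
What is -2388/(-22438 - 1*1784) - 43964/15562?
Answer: -85644496/31411897 ≈ -2.7265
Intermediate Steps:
-2388/(-22438 - 1*1784) - 43964/15562 = -2388/(-22438 - 1784) - 43964*1/15562 = -2388/(-24222) - 21982/7781 = -2388*(-1/24222) - 21982/7781 = 398/4037 - 21982/7781 = -85644496/31411897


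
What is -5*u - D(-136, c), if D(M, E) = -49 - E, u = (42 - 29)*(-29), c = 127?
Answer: 2061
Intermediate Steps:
u = -377 (u = 13*(-29) = -377)
-5*u - D(-136, c) = -5*(-377) - (-49 - 1*127) = 1885 - (-49 - 127) = 1885 - 1*(-176) = 1885 + 176 = 2061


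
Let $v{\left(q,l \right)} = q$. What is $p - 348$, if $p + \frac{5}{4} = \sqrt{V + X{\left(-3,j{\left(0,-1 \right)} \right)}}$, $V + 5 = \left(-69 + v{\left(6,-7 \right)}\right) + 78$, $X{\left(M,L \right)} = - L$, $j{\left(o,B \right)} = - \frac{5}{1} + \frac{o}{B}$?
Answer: $- \frac{1397}{4} + \sqrt{15} \approx -345.38$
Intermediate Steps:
$j{\left(o,B \right)} = -5 + \frac{o}{B}$ ($j{\left(o,B \right)} = \left(-5\right) 1 + \frac{o}{B} = -5 + \frac{o}{B}$)
$V = 10$ ($V = -5 + \left(\left(-69 + 6\right) + 78\right) = -5 + \left(-63 + 78\right) = -5 + 15 = 10$)
$p = - \frac{5}{4} + \sqrt{15}$ ($p = - \frac{5}{4} + \sqrt{10 - \left(-5 + \frac{0}{-1}\right)} = - \frac{5}{4} + \sqrt{10 - \left(-5 + 0 \left(-1\right)\right)} = - \frac{5}{4} + \sqrt{10 - \left(-5 + 0\right)} = - \frac{5}{4} + \sqrt{10 - -5} = - \frac{5}{4} + \sqrt{10 + 5} = - \frac{5}{4} + \sqrt{15} \approx 2.623$)
$p - 348 = \left(- \frac{5}{4} + \sqrt{15}\right) - 348 = - \frac{1397}{4} + \sqrt{15}$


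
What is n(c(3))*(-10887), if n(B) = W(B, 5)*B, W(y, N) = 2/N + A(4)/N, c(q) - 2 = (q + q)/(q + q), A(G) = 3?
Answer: -32661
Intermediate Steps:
c(q) = 3 (c(q) = 2 + (q + q)/(q + q) = 2 + (2*q)/((2*q)) = 2 + (2*q)*(1/(2*q)) = 2 + 1 = 3)
W(y, N) = 5/N (W(y, N) = 2/N + 3/N = 5/N)
n(B) = B (n(B) = (5/5)*B = (5*(⅕))*B = 1*B = B)
n(c(3))*(-10887) = 3*(-10887) = -32661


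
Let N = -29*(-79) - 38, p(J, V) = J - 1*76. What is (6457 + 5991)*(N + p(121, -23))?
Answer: 28605504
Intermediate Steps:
p(J, V) = -76 + J (p(J, V) = J - 76 = -76 + J)
N = 2253 (N = 2291 - 38 = 2253)
(6457 + 5991)*(N + p(121, -23)) = (6457 + 5991)*(2253 + (-76 + 121)) = 12448*(2253 + 45) = 12448*2298 = 28605504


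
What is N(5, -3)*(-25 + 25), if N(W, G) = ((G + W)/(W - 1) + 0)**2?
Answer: 0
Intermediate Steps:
N(W, G) = (G + W)**2/(-1 + W)**2 (N(W, G) = ((G + W)/(-1 + W) + 0)**2 = ((G + W)/(-1 + W))**2 = (G + W)**2/(-1 + W)**2)
N(5, -3)*(-25 + 25) = ((-3 + 5)**2/(-1 + 5)**2)*(-25 + 25) = (2**2/4**2)*0 = ((1/16)*4)*0 = (1/4)*0 = 0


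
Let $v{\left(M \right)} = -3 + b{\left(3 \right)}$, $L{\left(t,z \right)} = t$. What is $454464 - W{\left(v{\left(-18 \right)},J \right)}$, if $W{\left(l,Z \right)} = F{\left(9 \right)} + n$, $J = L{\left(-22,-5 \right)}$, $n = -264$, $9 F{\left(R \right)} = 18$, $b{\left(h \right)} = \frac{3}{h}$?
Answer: $454726$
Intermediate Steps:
$F{\left(R \right)} = 2$ ($F{\left(R \right)} = \frac{1}{9} \cdot 18 = 2$)
$J = -22$
$v{\left(M \right)} = -2$ ($v{\left(M \right)} = -3 + \frac{3}{3} = -3 + 3 \cdot \frac{1}{3} = -3 + 1 = -2$)
$W{\left(l,Z \right)} = -262$ ($W{\left(l,Z \right)} = 2 - 264 = -262$)
$454464 - W{\left(v{\left(-18 \right)},J \right)} = 454464 - -262 = 454464 + 262 = 454726$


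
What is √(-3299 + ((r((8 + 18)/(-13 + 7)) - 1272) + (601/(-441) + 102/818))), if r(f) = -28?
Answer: I*√339363802741/8589 ≈ 67.825*I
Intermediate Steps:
√(-3299 + ((r((8 + 18)/(-13 + 7)) - 1272) + (601/(-441) + 102/818))) = √(-3299 + ((-28 - 1272) + (601/(-441) + 102/818))) = √(-3299 + (-1300 + (601*(-1/441) + 102*(1/818)))) = √(-3299 + (-1300 + (-601/441 + 51/409))) = √(-3299 + (-1300 - 223318/180369)) = √(-3299 - 234703018/180369) = √(-829740349/180369) = I*√339363802741/8589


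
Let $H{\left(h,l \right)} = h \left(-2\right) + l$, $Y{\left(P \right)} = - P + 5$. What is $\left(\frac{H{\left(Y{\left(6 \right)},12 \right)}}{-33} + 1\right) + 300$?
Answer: $\frac{9919}{33} \approx 300.58$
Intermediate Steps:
$Y{\left(P \right)} = 5 - P$
$H{\left(h,l \right)} = l - 2 h$ ($H{\left(h,l \right)} = - 2 h + l = l - 2 h$)
$\left(\frac{H{\left(Y{\left(6 \right)},12 \right)}}{-33} + 1\right) + 300 = \left(\frac{12 - 2 \left(5 - 6\right)}{-33} + 1\right) + 300 = \left(\left(12 - 2 \left(5 - 6\right)\right) \left(- \frac{1}{33}\right) + 1\right) + 300 = \left(\left(12 - -2\right) \left(- \frac{1}{33}\right) + 1\right) + 300 = \left(\left(12 + 2\right) \left(- \frac{1}{33}\right) + 1\right) + 300 = \left(14 \left(- \frac{1}{33}\right) + 1\right) + 300 = \left(- \frac{14}{33} + 1\right) + 300 = \frac{19}{33} + 300 = \frac{9919}{33}$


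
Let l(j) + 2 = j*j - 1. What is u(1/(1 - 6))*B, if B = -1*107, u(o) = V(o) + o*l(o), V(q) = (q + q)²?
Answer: -10058/125 ≈ -80.464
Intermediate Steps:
l(j) = -3 + j² (l(j) = -2 + (j*j - 1) = -2 + (j² - 1) = -2 + (-1 + j²) = -3 + j²)
V(q) = 4*q² (V(q) = (2*q)² = 4*q²)
u(o) = 4*o² + o*(-3 + o²)
B = -107
u(1/(1 - 6))*B = ((-3 + (1/(1 - 6))² + 4/(1 - 6))/(1 - 6))*(-107) = ((-3 + (1/(-5))² + 4/(-5))/(-5))*(-107) = -(-3 + (-⅕)² + 4*(-⅕))/5*(-107) = -(-3 + 1/25 - ⅘)/5*(-107) = -⅕*(-94/25)*(-107) = (94/125)*(-107) = -10058/125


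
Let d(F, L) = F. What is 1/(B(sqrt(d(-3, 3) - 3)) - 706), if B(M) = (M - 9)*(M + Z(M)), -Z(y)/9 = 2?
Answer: I/(-550*I + 27*sqrt(6)) ≈ -0.0017923 + 0.00021552*I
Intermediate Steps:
Z(y) = -18 (Z(y) = -9*2 = -18)
B(M) = (-18 + M)*(-9 + M) (B(M) = (M - 9)*(M - 18) = (-9 + M)*(-18 + M) = (-18 + M)*(-9 + M))
1/(B(sqrt(d(-3, 3) - 3)) - 706) = 1/((162 + (sqrt(-3 - 3))**2 - 27*sqrt(-3 - 3)) - 706) = 1/((162 + (sqrt(-6))**2 - 27*I*sqrt(6)) - 706) = 1/((162 + (I*sqrt(6))**2 - 27*I*sqrt(6)) - 706) = 1/((162 - 6 - 27*I*sqrt(6)) - 706) = 1/((156 - 27*I*sqrt(6)) - 706) = 1/(-550 - 27*I*sqrt(6))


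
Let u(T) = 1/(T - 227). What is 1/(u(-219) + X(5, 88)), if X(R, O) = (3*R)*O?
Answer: 446/588719 ≈ 0.00075758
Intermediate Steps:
X(R, O) = 3*O*R
u(T) = 1/(-227 + T)
1/(u(-219) + X(5, 88)) = 1/(1/(-227 - 219) + 3*88*5) = 1/(1/(-446) + 1320) = 1/(-1/446 + 1320) = 1/(588719/446) = 446/588719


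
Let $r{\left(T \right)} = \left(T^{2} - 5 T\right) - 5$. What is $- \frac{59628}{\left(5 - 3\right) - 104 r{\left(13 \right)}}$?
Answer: $\frac{29814}{5147} \approx 5.7925$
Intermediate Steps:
$r{\left(T \right)} = -5 + T^{2} - 5 T$
$- \frac{59628}{\left(5 - 3\right) - 104 r{\left(13 \right)}} = - \frac{59628}{\left(5 - 3\right) - 104 \left(-5 + 13^{2} - 65\right)} = - \frac{59628}{\left(5 - 3\right) - 104 \left(-5 + 169 - 65\right)} = - \frac{59628}{2 - 10296} = - \frac{59628}{-10294} = \left(-59628\right) \left(- \frac{1}{10294}\right) = \frac{29814}{5147}$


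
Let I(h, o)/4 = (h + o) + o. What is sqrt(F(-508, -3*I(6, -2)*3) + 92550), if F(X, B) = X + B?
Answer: sqrt(91970) ≈ 303.27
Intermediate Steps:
I(h, o) = 4*h + 8*o (I(h, o) = 4*((h + o) + o) = 4*(h + 2*o) = 4*h + 8*o)
F(X, B) = B + X
sqrt(F(-508, -3*I(6, -2)*3) + 92550) = sqrt((-3*(4*6 + 8*(-2))*3 - 508) + 92550) = sqrt((-3*(24 - 16)*3 - 508) + 92550) = sqrt((-3*8*3 - 508) + 92550) = sqrt((-24*3 - 508) + 92550) = sqrt((-72 - 508) + 92550) = sqrt(-580 + 92550) = sqrt(91970)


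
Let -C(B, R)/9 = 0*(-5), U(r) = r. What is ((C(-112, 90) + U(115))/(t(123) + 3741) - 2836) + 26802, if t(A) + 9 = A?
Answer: 18477809/771 ≈ 23966.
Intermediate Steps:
t(A) = -9 + A
C(B, R) = 0 (C(B, R) = -0*(-5) = -9*0 = 0)
((C(-112, 90) + U(115))/(t(123) + 3741) - 2836) + 26802 = ((0 + 115)/((-9 + 123) + 3741) - 2836) + 26802 = (115/(114 + 3741) - 2836) + 26802 = (115/3855 - 2836) + 26802 = (115*(1/3855) - 2836) + 26802 = (23/771 - 2836) + 26802 = -2186533/771 + 26802 = 18477809/771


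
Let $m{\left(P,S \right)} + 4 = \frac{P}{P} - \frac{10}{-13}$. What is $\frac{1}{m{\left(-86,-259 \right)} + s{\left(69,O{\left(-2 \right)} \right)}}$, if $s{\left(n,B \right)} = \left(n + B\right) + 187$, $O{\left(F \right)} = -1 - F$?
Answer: $\frac{13}{3312} \approx 0.0039251$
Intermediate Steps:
$m{\left(P,S \right)} = - \frac{29}{13}$ ($m{\left(P,S \right)} = -4 + \left(\frac{P}{P} - \frac{10}{-13}\right) = -4 + \left(1 - - \frac{10}{13}\right) = -4 + \left(1 + \frac{10}{13}\right) = -4 + \frac{23}{13} = - \frac{29}{13}$)
$s{\left(n,B \right)} = 187 + B + n$ ($s{\left(n,B \right)} = \left(B + n\right) + 187 = 187 + B + n$)
$\frac{1}{m{\left(-86,-259 \right)} + s{\left(69,O{\left(-2 \right)} \right)}} = \frac{1}{- \frac{29}{13} + \left(187 - -1 + 69\right)} = \frac{1}{- \frac{29}{13} + \left(187 + \left(-1 + 2\right) + 69\right)} = \frac{1}{- \frac{29}{13} + \left(187 + 1 + 69\right)} = \frac{1}{- \frac{29}{13} + 257} = \frac{1}{\frac{3312}{13}} = \frac{13}{3312}$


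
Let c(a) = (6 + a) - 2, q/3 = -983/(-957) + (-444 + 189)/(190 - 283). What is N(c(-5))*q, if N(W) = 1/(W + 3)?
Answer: 55909/9889 ≈ 5.6537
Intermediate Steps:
q = 111818/9889 (q = 3*(-983/(-957) + (-444 + 189)/(190 - 283)) = 3*(-983*(-1/957) - 255/(-93)) = 3*(983/957 - 255*(-1/93)) = 3*(983/957 + 85/31) = 3*(111818/29667) = 111818/9889 ≈ 11.307)
c(a) = 4 + a
N(W) = 1/(3 + W)
N(c(-5))*q = (111818/9889)/(3 + (4 - 5)) = (111818/9889)/(3 - 1) = (111818/9889)/2 = (½)*(111818/9889) = 55909/9889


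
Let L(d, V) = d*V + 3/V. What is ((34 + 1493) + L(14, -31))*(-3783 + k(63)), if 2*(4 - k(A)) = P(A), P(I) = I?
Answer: -129099740/31 ≈ -4.1645e+6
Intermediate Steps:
L(d, V) = 3/V + V*d (L(d, V) = V*d + 3/V = 3/V + V*d)
k(A) = 4 - A/2
((34 + 1493) + L(14, -31))*(-3783 + k(63)) = ((34 + 1493) + (3/(-31) - 31*14))*(-3783 + (4 - 1/2*63)) = (1527 + (3*(-1/31) - 434))*(-3783 + (4 - 63/2)) = (1527 + (-3/31 - 434))*(-3783 - 55/2) = (1527 - 13457/31)*(-7621/2) = (33880/31)*(-7621/2) = -129099740/31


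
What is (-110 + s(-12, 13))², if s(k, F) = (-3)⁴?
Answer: 841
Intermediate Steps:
s(k, F) = 81
(-110 + s(-12, 13))² = (-110 + 81)² = (-29)² = 841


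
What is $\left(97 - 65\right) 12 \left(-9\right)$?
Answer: $-3456$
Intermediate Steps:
$\left(97 - 65\right) 12 \left(-9\right) = 32 \left(-108\right) = -3456$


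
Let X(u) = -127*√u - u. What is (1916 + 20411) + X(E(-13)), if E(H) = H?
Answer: 22340 - 127*I*√13 ≈ 22340.0 - 457.9*I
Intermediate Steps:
X(u) = -u - 127*√u
(1916 + 20411) + X(E(-13)) = (1916 + 20411) + (-1*(-13) - 127*I*√13) = 22327 + (13 - 127*I*√13) = 22340 - 127*I*√13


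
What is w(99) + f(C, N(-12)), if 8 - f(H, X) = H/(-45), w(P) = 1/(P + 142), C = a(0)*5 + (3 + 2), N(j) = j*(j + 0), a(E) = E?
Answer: 17602/2169 ≈ 8.1153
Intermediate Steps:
N(j) = j² (N(j) = j*j = j²)
C = 5 (C = 0*5 + (3 + 2) = 0 + 5 = 5)
w(P) = 1/(142 + P)
f(H, X) = 8 + H/45 (f(H, X) = 8 - H/(-45) = 8 - H*(-1)/45 = 8 - (-1)*H/45 = 8 + H/45)
w(99) + f(C, N(-12)) = 1/(142 + 99) + (8 + (1/45)*5) = 1/241 + (8 + ⅑) = 1/241 + 73/9 = 17602/2169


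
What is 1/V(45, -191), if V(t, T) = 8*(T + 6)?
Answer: -1/1480 ≈ -0.00067568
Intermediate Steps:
V(t, T) = 48 + 8*T (V(t, T) = 8*(6 + T) = 48 + 8*T)
1/V(45, -191) = 1/(48 + 8*(-191)) = 1/(48 - 1528) = 1/(-1480) = -1/1480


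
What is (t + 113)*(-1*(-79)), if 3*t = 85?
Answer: 33496/3 ≈ 11165.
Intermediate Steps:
t = 85/3 (t = (1/3)*85 = 85/3 ≈ 28.333)
(t + 113)*(-1*(-79)) = (85/3 + 113)*(-1*(-79)) = (424/3)*79 = 33496/3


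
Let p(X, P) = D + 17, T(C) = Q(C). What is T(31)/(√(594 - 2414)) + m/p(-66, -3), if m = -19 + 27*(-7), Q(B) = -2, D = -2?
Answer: -208/15 + I*√455/455 ≈ -13.867 + 0.046881*I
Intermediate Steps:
T(C) = -2
m = -208 (m = -19 - 189 = -208)
p(X, P) = 15 (p(X, P) = -2 + 17 = 15)
T(31)/(√(594 - 2414)) + m/p(-66, -3) = -2/√(594 - 2414) - 208/15 = -2*(-I*√455/910) - 208*1/15 = -2*(-I*√455/910) - 208/15 = -(-1)*I*√455/455 - 208/15 = I*√455/455 - 208/15 = -208/15 + I*√455/455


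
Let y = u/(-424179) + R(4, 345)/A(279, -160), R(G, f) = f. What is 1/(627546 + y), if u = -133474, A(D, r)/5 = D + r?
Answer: 7211043/4525267640729 ≈ 1.5935e-6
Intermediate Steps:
A(D, r) = 5*D + 5*r (A(D, r) = 5*(D + r) = 5*D + 5*r)
y = 6450251/7211043 (y = -133474/(-424179) + 345/(5*279 + 5*(-160)) = -133474*(-1/424179) + 345/(1395 - 800) = 133474/424179 + 345/595 = 133474/424179 + 345*(1/595) = 133474/424179 + 69/119 = 6450251/7211043 ≈ 0.89450)
1/(627546 + y) = 1/(627546 + 6450251/7211043) = 1/(4525267640729/7211043) = 7211043/4525267640729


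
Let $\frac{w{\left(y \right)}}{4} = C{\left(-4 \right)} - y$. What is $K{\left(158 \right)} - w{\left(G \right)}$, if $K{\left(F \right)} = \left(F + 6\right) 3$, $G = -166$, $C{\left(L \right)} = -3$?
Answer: $-160$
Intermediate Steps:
$w{\left(y \right)} = -12 - 4 y$ ($w{\left(y \right)} = 4 \left(-3 - y\right) = -12 - 4 y$)
$K{\left(F \right)} = 18 + 3 F$ ($K{\left(F \right)} = \left(6 + F\right) 3 = 18 + 3 F$)
$K{\left(158 \right)} - w{\left(G \right)} = \left(18 + 3 \cdot 158\right) - \left(-12 - -664\right) = \left(18 + 474\right) - \left(-12 + 664\right) = 492 - 652 = -160$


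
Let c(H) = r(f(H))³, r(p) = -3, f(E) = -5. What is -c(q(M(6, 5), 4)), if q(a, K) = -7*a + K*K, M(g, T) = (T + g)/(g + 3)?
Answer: 27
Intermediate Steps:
M(g, T) = (T + g)/(3 + g)
q(a, K) = K² - 7*a (q(a, K) = -7*a + K² = K² - 7*a)
c(H) = -27 (c(H) = (-3)³ = -27)
-c(q(M(6, 5), 4)) = -1*(-27) = 27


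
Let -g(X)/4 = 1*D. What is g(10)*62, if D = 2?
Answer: -496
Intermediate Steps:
g(X) = -8 (g(X) = -4*2 = -8)
g(10)*62 = -8*62 = -496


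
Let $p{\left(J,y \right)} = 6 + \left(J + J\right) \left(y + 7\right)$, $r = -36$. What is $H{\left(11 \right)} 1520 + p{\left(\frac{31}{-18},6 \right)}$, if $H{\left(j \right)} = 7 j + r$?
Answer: $\frac{560531}{9} \approx 62281.0$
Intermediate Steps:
$H{\left(j \right)} = -36 + 7 j$ ($H{\left(j \right)} = 7 j - 36 = -36 + 7 j$)
$p{\left(J,y \right)} = 6 + 2 J \left(7 + y\right)$
$H{\left(11 \right)} 1520 + p{\left(\frac{31}{-18},6 \right)} = \left(-36 + 7 \cdot 11\right) 1520 + \left(6 + 14 \frac{31}{-18} + 2 \frac{31}{-18} \cdot 6\right) = \left(-36 + 77\right) 1520 + \left(6 + 14 \cdot 31 \left(- \frac{1}{18}\right) + 2 \cdot 31 \left(- \frac{1}{18}\right) 6\right) = 41 \cdot 1520 + \left(6 + 14 \left(- \frac{31}{18}\right) + 2 \left(- \frac{31}{18}\right) 6\right) = 62320 - \frac{349}{9} = \frac{560531}{9}$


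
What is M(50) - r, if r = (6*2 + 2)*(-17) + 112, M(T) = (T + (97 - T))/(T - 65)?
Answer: 1793/15 ≈ 119.53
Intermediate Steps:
M(T) = 97/(-65 + T)
r = -126 (r = (12 + 2)*(-17) + 112 = 14*(-17) + 112 = -238 + 112 = -126)
M(50) - r = 97/(-65 + 50) - 1*(-126) = 97/(-15) + 126 = 97*(-1/15) + 126 = -97/15 + 126 = 1793/15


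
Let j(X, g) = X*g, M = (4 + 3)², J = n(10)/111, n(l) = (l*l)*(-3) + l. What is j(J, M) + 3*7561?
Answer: 2503603/111 ≈ 22555.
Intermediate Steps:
n(l) = l - 3*l² (n(l) = l²*(-3) + l = -3*l² + l = l - 3*l²)
J = -290/111 (J = (10*(1 - 3*10))/111 = (10*(1 - 30))*(1/111) = (10*(-29))*(1/111) = -290*1/111 = -290/111 ≈ -2.6126)
M = 49 (M = 7² = 49)
j(J, M) + 3*7561 = -290/111*49 + 3*7561 = -14210/111 + 22683 = 2503603/111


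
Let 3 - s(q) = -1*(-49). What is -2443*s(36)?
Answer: 112378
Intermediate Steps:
s(q) = -46 (s(q) = 3 - (-1)*(-49) = 3 - 1*49 = 3 - 49 = -46)
-2443*s(36) = -2443*(-46) = 112378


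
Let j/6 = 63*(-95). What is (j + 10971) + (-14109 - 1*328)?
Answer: -39376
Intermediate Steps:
j = -35910 (j = 6*(63*(-95)) = 6*(-5985) = -35910)
(j + 10971) + (-14109 - 1*328) = (-35910 + 10971) + (-14109 - 1*328) = -24939 + (-14109 - 328) = -24939 - 14437 = -39376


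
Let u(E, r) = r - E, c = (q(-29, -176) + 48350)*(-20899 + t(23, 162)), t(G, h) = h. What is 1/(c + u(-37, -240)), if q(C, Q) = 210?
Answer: -1/1006988923 ≈ -9.9306e-10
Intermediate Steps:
c = -1006988720 (c = (210 + 48350)*(-20899 + 162) = 48560*(-20737) = -1006988720)
1/(c + u(-37, -240)) = 1/(-1006988720 + (-240 - 1*(-37))) = 1/(-1006988720 + (-240 + 37)) = 1/(-1006988720 - 203) = 1/(-1006988923) = -1/1006988923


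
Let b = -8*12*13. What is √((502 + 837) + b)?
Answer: √91 ≈ 9.5394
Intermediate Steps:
b = -1248 (b = -96*13 = -1248)
√((502 + 837) + b) = √((502 + 837) - 1248) = √(1339 - 1248) = √91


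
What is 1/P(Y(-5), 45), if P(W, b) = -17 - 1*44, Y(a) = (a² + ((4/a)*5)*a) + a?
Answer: -1/61 ≈ -0.016393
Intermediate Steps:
Y(a) = 20 + a + a² (Y(a) = (a² + (20/a)*a) + a = (a² + 20) + a = (20 + a²) + a = 20 + a + a²)
P(W, b) = -61 (P(W, b) = -17 - 44 = -61)
1/P(Y(-5), 45) = 1/(-61) = -1/61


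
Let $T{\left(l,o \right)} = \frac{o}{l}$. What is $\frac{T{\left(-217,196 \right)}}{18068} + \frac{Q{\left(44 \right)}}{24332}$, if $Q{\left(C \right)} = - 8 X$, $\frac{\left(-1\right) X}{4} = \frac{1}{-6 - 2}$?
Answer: $- \frac{182608}{851784241} \approx -0.00021438$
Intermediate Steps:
$X = \frac{1}{2}$ ($X = - \frac{4}{-6 - 2} = - \frac{4}{-8} = \left(-4\right) \left(- \frac{1}{8}\right) = \frac{1}{2} \approx 0.5$)
$Q{\left(C \right)} = -4$ ($Q{\left(C \right)} = \left(-8\right) \frac{1}{2} = -4$)
$\frac{T{\left(-217,196 \right)}}{18068} + \frac{Q{\left(44 \right)}}{24332} = \frac{196 \frac{1}{-217}}{18068} - \frac{4}{24332} = 196 \left(- \frac{1}{217}\right) \frac{1}{18068} - \frac{1}{6083} = \left(- \frac{28}{31}\right) \frac{1}{18068} - \frac{1}{6083} = - \frac{7}{140027} - \frac{1}{6083} = - \frac{182608}{851784241}$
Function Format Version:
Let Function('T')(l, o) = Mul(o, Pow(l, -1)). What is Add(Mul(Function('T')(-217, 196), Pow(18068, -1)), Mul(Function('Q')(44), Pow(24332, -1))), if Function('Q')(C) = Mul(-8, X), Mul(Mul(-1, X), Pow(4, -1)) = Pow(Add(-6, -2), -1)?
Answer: Rational(-182608, 851784241) ≈ -0.00021438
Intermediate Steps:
X = Rational(1, 2) (X = Mul(-4, Pow(Add(-6, -2), -1)) = Mul(-4, Pow(-8, -1)) = Mul(-4, Rational(-1, 8)) = Rational(1, 2) ≈ 0.50000)
Function('Q')(C) = -4 (Function('Q')(C) = Mul(-8, Rational(1, 2)) = -4)
Add(Mul(Function('T')(-217, 196), Pow(18068, -1)), Mul(Function('Q')(44), Pow(24332, -1))) = Add(Mul(Mul(196, Pow(-217, -1)), Pow(18068, -1)), Mul(-4, Pow(24332, -1))) = Add(Mul(Mul(196, Rational(-1, 217)), Rational(1, 18068)), Mul(-4, Rational(1, 24332))) = Add(Mul(Rational(-28, 31), Rational(1, 18068)), Rational(-1, 6083)) = Add(Rational(-7, 140027), Rational(-1, 6083)) = Rational(-182608, 851784241)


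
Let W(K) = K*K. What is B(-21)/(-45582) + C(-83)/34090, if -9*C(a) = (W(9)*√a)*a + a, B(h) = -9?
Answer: 545383/1165417785 + 747*I*√83/34090 ≈ 0.00046797 + 0.19963*I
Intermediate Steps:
W(K) = K²
C(a) = -9*a^(3/2) - a/9 (C(a) = -((9²*√a)*a + a)/9 = -((81*√a)*a + a)/9 = -(81*a^(3/2) + a)/9 = -(a + 81*a^(3/2))/9 = -9*a^(3/2) - a/9)
B(-21)/(-45582) + C(-83)/34090 = -9/(-45582) + (-(-747)*I*√83 - ⅑*(-83))/34090 = -9*(-1/45582) + (-(-747)*I*√83 + 83/9)*(1/34090) = 3/15194 + (747*I*√83 + 83/9)*(1/34090) = 3/15194 + (83/9 + 747*I*√83)*(1/34090) = 3/15194 + (83/306810 + 747*I*√83/34090) = 545383/1165417785 + 747*I*√83/34090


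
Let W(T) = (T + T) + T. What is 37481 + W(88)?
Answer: 37745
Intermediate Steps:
W(T) = 3*T (W(T) = 2*T + T = 3*T)
37481 + W(88) = 37481 + 3*88 = 37481 + 264 = 37745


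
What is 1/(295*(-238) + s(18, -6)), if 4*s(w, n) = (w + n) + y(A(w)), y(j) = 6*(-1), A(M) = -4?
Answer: -2/140417 ≈ -1.4243e-5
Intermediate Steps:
y(j) = -6
s(w, n) = -3/2 + n/4 + w/4 (s(w, n) = ((w + n) - 6)/4 = ((n + w) - 6)/4 = (-6 + n + w)/4 = -3/2 + n/4 + w/4)
1/(295*(-238) + s(18, -6)) = 1/(295*(-238) + (-3/2 + (¼)*(-6) + (¼)*18)) = 1/(-70210 + (-3/2 - 3/2 + 9/2)) = 1/(-70210 + 3/2) = 1/(-140417/2) = -2/140417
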